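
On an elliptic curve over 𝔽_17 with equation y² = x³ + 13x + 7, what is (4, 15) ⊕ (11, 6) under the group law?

(4, 2)

(4, 15) + (11, 6). λ = (6 - 15)/(11 - 4) ≡ 8/7 mod 17. 7⁻¹ ≡ 5 (mod 17), so λ ≡ 6.
  x = λ² - 4 - 11 = 36 - 15 ≡ 4; y = λ·(4 - 4) - 15 ≡ 2. → (4, 2)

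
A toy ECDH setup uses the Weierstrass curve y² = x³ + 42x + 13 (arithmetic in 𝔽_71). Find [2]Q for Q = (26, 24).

tangent at (26, 24): λ = (3·26² + 42)/(2·24) ≡ 11/48. 48⁻¹ ≡ 37 (mod 71), so λ ≡ 11·37 ≡ 52.
  x = λ² - 26 - 26 = 2704 - 52 ≡ 25; y = λ·(26 - 25) - 24 ≡ 28. → (25, 28)

(25, 28)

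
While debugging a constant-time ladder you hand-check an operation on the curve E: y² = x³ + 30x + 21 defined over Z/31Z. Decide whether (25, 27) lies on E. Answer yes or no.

no

y² = 27² ≡ 16; x³ + 30x + 21 = 16396 ≡ 28 (mod 31). 16 ≠ 28.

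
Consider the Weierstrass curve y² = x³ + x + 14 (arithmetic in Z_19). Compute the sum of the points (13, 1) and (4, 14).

(13, 18)

(13, 1) + (4, 14). λ = (14 - 1)/(4 - 13) ≡ 13/10 mod 19. 10⁻¹ ≡ 2 (mod 19) since 10·2 = 20 ≡ 1, so λ ≡ 7.
  x = λ² - 13 - 4 = 49 - 17 ≡ 13; y = λ·(13 - 13) - 1 ≡ 18. → (13, 18)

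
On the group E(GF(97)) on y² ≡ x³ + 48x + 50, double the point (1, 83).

(20, 59)

tangent at (1, 83): λ = (3·1² + 48)/(2·83) ≡ 51/69. 69⁻¹ ≡ 45 (mod 97) since 69·45 = 3105 ≡ 1, so λ ≡ 51·45 ≡ 64.
  x = λ² - 1 - 1 = 4096 - 2 ≡ 20; y = λ·(1 - 20) - 83 ≡ 59. → (20, 59)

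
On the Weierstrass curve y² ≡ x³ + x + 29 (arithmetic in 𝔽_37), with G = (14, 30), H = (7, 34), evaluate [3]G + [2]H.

(10, 15)

First 3G:
Repeated addition: build up to 3G.
2G: tangent at (14, 30): λ = (3·14² + 1)/(2·30) ≡ 34/23. 23⁻¹ ≡ 29 (mod 37), so λ ≡ 34·29 ≡ 24.
  x = λ² - 14 - 14 = 576 - 28 ≡ 30; y = λ·(14 - 30) - 30 ≡ 30. → (30, 30)
3G: (30, 30) + (14, 30). λ = (30 - 30)/(14 - 30) ≡ 0/21 mod 37. 21⁻¹ ≡ 30 (mod 37), so λ ≡ 0.
  x = λ² - 30 - 14 = 0 - 44 ≡ 30; y = λ·(30 - 30) - 30 ≡ 7. → (30, 7)
3G = (30, 7).
Next 2H:
Repeated addition: build up to 2H.
2H: tangent at (7, 34): λ = (3·7² + 1)/(2·34) ≡ 0/31. 31⁻¹ ≡ 6 (mod 37), so λ ≡ 0·6 ≡ 0.
  x = λ² - 7 - 7 = 0 - 14 ≡ 23; y = λ·(7 - 23) - 34 ≡ 3. → (23, 3)
2H = (23, 3).
Finally 3G + 2H:
(30, 7) + (23, 3). λ = (3 - 7)/(23 - 30) ≡ 33/30 mod 37. 30⁻¹ ≡ 21 (mod 37) since 30·21 = 630 ≡ 1, so λ ≡ 27.
  x = λ² - 30 - 23 = 729 - 53 ≡ 10; y = λ·(30 - 10) - 7 ≡ 15. → (10, 15)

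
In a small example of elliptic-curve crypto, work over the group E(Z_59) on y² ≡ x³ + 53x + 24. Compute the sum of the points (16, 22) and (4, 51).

(16, 22) + (4, 51). λ = (51 - 22)/(4 - 16) ≡ 29/47 mod 59. 47⁻¹ ≡ 54 (mod 59) since 47·54 = 2538 ≡ 1, so λ ≡ 32.
  x = λ² - 16 - 4 = 1024 - 20 ≡ 1; y = λ·(16 - 1) - 22 ≡ 45. → (1, 45)

(1, 45)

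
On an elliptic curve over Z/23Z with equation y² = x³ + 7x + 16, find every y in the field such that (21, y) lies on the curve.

x³ + 7x + 16 = 9424 ≡ 17 (mod 23).
17 is a non-residue mod 23; no y exists.

none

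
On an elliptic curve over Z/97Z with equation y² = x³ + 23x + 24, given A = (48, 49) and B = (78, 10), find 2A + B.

(53, 35)

First 2A:
Repeated addition: build up to 2A.
2A: tangent at (48, 49): λ = (3·48² + 23)/(2·49) ≡ 48/1. 1⁻¹ ≡ 1 (mod 97) since 1·1 = 1 ≡ 1, so λ ≡ 48·1 ≡ 48.
  x = λ² - 48 - 48 = 2304 - 96 ≡ 74; y = λ·(48 - 74) - 49 ≡ 61. → (74, 61)
2A = (74, 61).
Finally 2A + B:
(74, 61) + (78, 10). λ = (10 - 61)/(78 - 74) ≡ 46/4 mod 97. 4⁻¹ ≡ 73 (mod 97), so λ ≡ 60.
  x = λ² - 74 - 78 = 3600 - 152 ≡ 53; y = λ·(74 - 53) - 61 ≡ 35. → (53, 35)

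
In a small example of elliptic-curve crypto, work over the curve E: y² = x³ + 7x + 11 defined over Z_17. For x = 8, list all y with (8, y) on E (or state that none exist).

1, 16

x³ + 7x + 11 = 579 ≡ 1 (mod 17).
Square roots of 1 mod 17: 1 and 16 (since 1² = 1 ≡ 1).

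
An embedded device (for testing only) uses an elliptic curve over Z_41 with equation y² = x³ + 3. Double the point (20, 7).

(24, 25)

tangent at (20, 7): λ = (3·20² + 0)/(2·7) ≡ 11/14. 14⁻¹ ≡ 3 (mod 41), so λ ≡ 11·3 ≡ 33.
  x = λ² - 20 - 20 = 1089 - 40 ≡ 24; y = λ·(20 - 24) - 7 ≡ 25. → (24, 25)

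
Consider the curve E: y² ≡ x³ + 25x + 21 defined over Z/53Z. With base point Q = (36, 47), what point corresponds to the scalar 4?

Double-and-add on 4 = (100)₂. Start with Q = (36, 47) for the leading 1-bit.
double: tangent at (36, 47): λ = (3·36² + 25)/(2·47) ≡ 44/41. 41⁻¹ ≡ 22 (mod 53), so λ ≡ 44·22 ≡ 14.
  x = λ² - 36 - 36 = 196 - 72 ≡ 18; y = λ·(36 - 18) - 47 ≡ 46. → (18, 46)
double: tangent at (18, 46): λ = (3·18² + 25)/(2·46) ≡ 43/39. 39⁻¹ ≡ 34 (mod 53) since 39·34 = 1326 ≡ 1, so λ ≡ 43·34 ≡ 31.
  x = λ² - 18 - 18 = 961 - 36 ≡ 24; y = λ·(18 - 24) - 46 ≡ 33. → (24, 33)

(24, 33)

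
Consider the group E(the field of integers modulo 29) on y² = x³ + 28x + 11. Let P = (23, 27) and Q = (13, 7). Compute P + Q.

(23, 27) + (13, 7). λ = (7 - 27)/(13 - 23) ≡ 9/19 mod 29. 19⁻¹ ≡ 26 (mod 29), so λ ≡ 2.
  x = λ² - 23 - 13 = 4 - 36 ≡ 26; y = λ·(23 - 26) - 27 ≡ 25. → (26, 25)

(26, 25)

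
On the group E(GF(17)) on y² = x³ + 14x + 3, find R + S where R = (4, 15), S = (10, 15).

(4, 15) + (10, 15). λ = (15 - 15)/(10 - 4) ≡ 0/6 mod 17. 6⁻¹ ≡ 3 (mod 17), so λ ≡ 0.
  x = λ² - 4 - 10 = 0 - 14 ≡ 3; y = λ·(4 - 3) - 15 ≡ 2. → (3, 2)

(3, 2)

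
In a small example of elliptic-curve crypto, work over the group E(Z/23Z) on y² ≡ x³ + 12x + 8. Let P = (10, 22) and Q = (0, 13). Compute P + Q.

(3, 5)

(10, 22) + (0, 13). λ = (13 - 22)/(0 - 10) ≡ 14/13 mod 23. 13⁻¹ ≡ 16 (mod 23) since 13·16 = 208 ≡ 1, so λ ≡ 17.
  x = λ² - 10 - 0 = 289 - 10 ≡ 3; y = λ·(10 - 3) - 22 ≡ 5. → (3, 5)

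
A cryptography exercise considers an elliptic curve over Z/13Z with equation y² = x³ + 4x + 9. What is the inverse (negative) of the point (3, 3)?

(3, 10)

-(3, 3) = (3, -3 mod 13) = (3, 10).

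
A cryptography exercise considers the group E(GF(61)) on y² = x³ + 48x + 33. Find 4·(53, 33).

Write Q = (53, 33).
Repeated addition: build up to 4Q.
2Q: tangent at (53, 33): λ = (3·53² + 48)/(2·33) ≡ 57/5. 5⁻¹ ≡ 49 (mod 61) since 5·49 = 245 ≡ 1, so λ ≡ 57·49 ≡ 48.
  x = λ² - 53 - 53 = 2304 - 106 ≡ 2; y = λ·(53 - 2) - 33 ≡ 36. → (2, 36)
3Q: (2, 36) + (53, 33). λ = (33 - 36)/(53 - 2) ≡ 58/51 mod 61. 51⁻¹ ≡ 6 (mod 61), so λ ≡ 43.
  x = λ² - 2 - 53 = 1849 - 55 ≡ 25; y = λ·(2 - 25) - 36 ≡ 12. → (25, 12)
4Q: (25, 12) + (53, 33). λ = (33 - 12)/(53 - 25) ≡ 21/28 mod 61. 28⁻¹ ≡ 24 (mod 61), so λ ≡ 16.
  x = λ² - 25 - 53 = 256 - 78 ≡ 56; y = λ·(25 - 56) - 12 ≡ 41. → (56, 41)

(56, 41)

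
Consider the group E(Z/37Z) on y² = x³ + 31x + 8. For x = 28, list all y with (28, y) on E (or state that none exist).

6, 31

x³ + 31x + 8 = 22828 ≡ 36 (mod 37).
Square roots of 36 mod 37: 6 and 31 (since 6² = 36 ≡ 36).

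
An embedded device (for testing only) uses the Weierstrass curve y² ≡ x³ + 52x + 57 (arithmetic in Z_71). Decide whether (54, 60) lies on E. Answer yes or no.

no

y² = 60² ≡ 50; x³ + 52x + 57 = 160329 ≡ 11 (mod 71). 50 ≠ 11.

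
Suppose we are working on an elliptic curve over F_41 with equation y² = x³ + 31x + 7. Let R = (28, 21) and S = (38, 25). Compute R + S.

(28, 21) + (38, 25). λ = (25 - 21)/(38 - 28) ≡ 4/10 mod 41. 10⁻¹ ≡ 37 (mod 41), so λ ≡ 25.
  x = λ² - 28 - 38 = 625 - 66 ≡ 26; y = λ·(28 - 26) - 21 ≡ 29. → (26, 29)

(26, 29)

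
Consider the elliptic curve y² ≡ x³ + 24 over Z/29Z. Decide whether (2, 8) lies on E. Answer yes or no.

y² = 8² ≡ 6; x³ + 0x + 24 = 32 ≡ 3 (mod 29). 6 ≠ 3.

no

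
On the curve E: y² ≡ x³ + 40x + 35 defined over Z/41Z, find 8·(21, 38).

(11, 24)

Write G = (21, 38).
Repeated addition: build up to 8G.
2G: tangent at (21, 38): λ = (3·21² + 40)/(2·38) ≡ 10/35. 35⁻¹ ≡ 34 (mod 41), so λ ≡ 10·34 ≡ 12.
  x = λ² - 21 - 21 = 144 - 42 ≡ 20; y = λ·(21 - 20) - 38 ≡ 15. → (20, 15)
3G: (20, 15) + (21, 38). λ = (38 - 15)/(21 - 20) ≡ 23/1 mod 41. 1⁻¹ ≡ 1 (mod 41) since 1·1 = 1 ≡ 1, so λ ≡ 23.
  x = λ² - 20 - 21 = 529 - 41 ≡ 37; y = λ·(20 - 37) - 15 ≡ 4. → (37, 4)
4G: (37, 4) + (21, 38). λ = (38 - 4)/(21 - 37) ≡ 34/25 mod 41. 25⁻¹ ≡ 23 (mod 41), so λ ≡ 3.
  x = λ² - 37 - 21 = 9 - 58 ≡ 33; y = λ·(37 - 33) - 4 ≡ 8. → (33, 8)
5G: (33, 8) + (21, 38). λ = (38 - 8)/(21 - 33) ≡ 30/29 mod 41. 29⁻¹ ≡ 17 (mod 41) since 29·17 = 493 ≡ 1, so λ ≡ 18.
  x = λ² - 33 - 21 = 324 - 54 ≡ 24; y = λ·(33 - 24) - 8 ≡ 31. → (24, 31)
6G: (24, 31) + (21, 38). λ = (38 - 31)/(21 - 24) ≡ 7/38 mod 41. 38⁻¹ ≡ 27 (mod 41), so λ ≡ 25.
  x = λ² - 24 - 21 = 625 - 45 ≡ 6; y = λ·(24 - 6) - 31 ≡ 9. → (6, 9)
7G: (6, 9) + (21, 38). λ = (38 - 9)/(21 - 6) ≡ 29/15 mod 41. 15⁻¹ ≡ 11 (mod 41), so λ ≡ 32.
  x = λ² - 6 - 21 = 1024 - 27 ≡ 13; y = λ·(6 - 13) - 9 ≡ 13. → (13, 13)
8G: (13, 13) + (21, 38). λ = (38 - 13)/(21 - 13) ≡ 25/8 mod 41. 8⁻¹ ≡ 36 (mod 41) since 8·36 = 288 ≡ 1, so λ ≡ 39.
  x = λ² - 13 - 21 = 1521 - 34 ≡ 11; y = λ·(13 - 11) - 13 ≡ 24. → (11, 24)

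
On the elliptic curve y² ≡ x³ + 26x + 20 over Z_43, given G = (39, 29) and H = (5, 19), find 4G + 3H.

First 4G:
Repeated addition: build up to 4G.
2G: tangent at (39, 29): λ = (3·39² + 26)/(2·29) ≡ 31/15. 15⁻¹ ≡ 23 (mod 43) since 15·23 = 345 ≡ 1, so λ ≡ 31·23 ≡ 25.
  x = λ² - 39 - 39 = 625 - 78 ≡ 31; y = λ·(39 - 31) - 29 ≡ 42. → (31, 42)
3G: (31, 42) + (39, 29). λ = (29 - 42)/(39 - 31) ≡ 30/8 mod 43. 8⁻¹ ≡ 27 (mod 43), so λ ≡ 36.
  x = λ² - 31 - 39 = 1296 - 70 ≡ 22; y = λ·(31 - 22) - 42 ≡ 24. → (22, 24)
4G: (22, 24) + (39, 29). λ = (29 - 24)/(39 - 22) ≡ 5/17 mod 43. 17⁻¹ ≡ 38 (mod 43) since 17·38 = 646 ≡ 1, so λ ≡ 18.
  x = λ² - 22 - 39 = 324 - 61 ≡ 5; y = λ·(22 - 5) - 24 ≡ 24. → (5, 24)
4G = (5, 24).
Next 3H:
Repeated addition: build up to 3H.
2H: tangent at (5, 19): λ = (3·5² + 26)/(2·19) ≡ 15/38. 38⁻¹ ≡ 17 (mod 43), so λ ≡ 15·17 ≡ 40.
  x = λ² - 5 - 5 = 1600 - 10 ≡ 42; y = λ·(5 - 42) - 19 ≡ 6. → (42, 6)
3H: (42, 6) + (5, 19). λ = (19 - 6)/(5 - 42) ≡ 13/6 mod 43. 6⁻¹ ≡ 36 (mod 43) since 6·36 = 216 ≡ 1, so λ ≡ 38.
  x = λ² - 42 - 5 = 1444 - 47 ≡ 21; y = λ·(42 - 21) - 6 ≡ 18. → (21, 18)
3H = (21, 18).
Finally 4G + 3H:
(5, 24) + (21, 18). λ = (18 - 24)/(21 - 5) ≡ 37/16 mod 43. 16⁻¹ ≡ 35 (mod 43) since 16·35 = 560 ≡ 1, so λ ≡ 5.
  x = λ² - 5 - 21 = 25 - 26 ≡ 42; y = λ·(5 - 42) - 24 ≡ 6. → (42, 6)

(42, 6)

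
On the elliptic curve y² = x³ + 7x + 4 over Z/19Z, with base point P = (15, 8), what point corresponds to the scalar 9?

(2, 8)

Double-and-add on 9 = (1001)₂. Start with P = (15, 8) for the leading 1-bit.
double: tangent at (15, 8): λ = (3·15² + 7)/(2·8) ≡ 17/16. 16⁻¹ ≡ 6 (mod 19), so λ ≡ 17·6 ≡ 7.
  x = λ² - 15 - 15 = 49 - 30 ≡ 0; y = λ·(15 - 0) - 8 ≡ 2. → (0, 2)
double: tangent at (0, 2): λ = (3·0² + 7)/(2·2) ≡ 7/4. 4⁻¹ ≡ 5 (mod 19), so λ ≡ 7·5 ≡ 16.
  x = λ² - 0 - 0 = 256 - 0 ≡ 9; y = λ·(0 - 9) - 2 ≡ 6. → (9, 6)
double: tangent at (9, 6): λ = (3·9² + 7)/(2·6) ≡ 3/12. 12⁻¹ ≡ 8 (mod 19), so λ ≡ 3·8 ≡ 5.
  x = λ² - 9 - 9 = 25 - 18 ≡ 7; y = λ·(9 - 7) - 6 ≡ 4. → (7, 4)
add P: (7, 4) + (15, 8). λ = (8 - 4)/(15 - 7) ≡ 4/8 mod 19. 8⁻¹ ≡ 12 (mod 19) since 8·12 = 96 ≡ 1, so λ ≡ 10.
  x = λ² - 7 - 15 = 100 - 22 ≡ 2; y = λ·(7 - 2) - 4 ≡ 8. → (2, 8)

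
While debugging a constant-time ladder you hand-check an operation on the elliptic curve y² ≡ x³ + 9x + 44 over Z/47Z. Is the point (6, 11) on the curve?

y² = 11² ≡ 27; x³ + 9x + 44 = 314 ≡ 32 (mod 47). 27 ≠ 32.

no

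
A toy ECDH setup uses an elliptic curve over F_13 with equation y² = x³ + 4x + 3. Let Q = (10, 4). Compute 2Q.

tangent at (10, 4): λ = (3·10² + 4)/(2·4) ≡ 5/8. 8⁻¹ ≡ 5 (mod 13), so λ ≡ 5·5 ≡ 12.
  x = λ² - 10 - 10 = 144 - 20 ≡ 7; y = λ·(10 - 7) - 4 ≡ 6. → (7, 6)

(7, 6)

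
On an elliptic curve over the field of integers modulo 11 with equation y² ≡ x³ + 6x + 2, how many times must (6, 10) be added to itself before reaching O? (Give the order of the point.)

2P: tangent at (6, 10): λ = (3·6² + 6)/(2·10) ≡ 4/9. 9⁻¹ ≡ 5 (mod 11), so λ ≡ 4·5 ≡ 9.
  x = λ² - 6 - 6 = 81 - 12 ≡ 3; y = λ·(6 - 3) - 10 ≡ 6. → (3, 6)
3P: (3, 6) + (6, 10). λ = (10 - 6)/(6 - 3) ≡ 4/3 mod 11. 3⁻¹ ≡ 4 (mod 11), so λ ≡ 5.
  x = λ² - 3 - 6 = 25 - 9 ≡ 5; y = λ·(3 - 5) - 6 ≡ 6. → (5, 6)
4P: (5, 6) + (6, 10). λ = (10 - 6)/(6 - 5) ≡ 4/1 mod 11. 1⁻¹ ≡ 1 (mod 11), so λ ≡ 4.
  x = λ² - 5 - 6 = 16 - 11 ≡ 5; y = λ·(5 - 5) - 6 ≡ 5. → (5, 5)
5P: (5, 5) + (6, 10). λ = (10 - 5)/(6 - 5) ≡ 5/1 mod 11. 1⁻¹ ≡ 1 (mod 11), so λ ≡ 5.
  x = λ² - 5 - 6 = 25 - 11 ≡ 3; y = λ·(5 - 3) - 5 ≡ 5. → (3, 5)
6P: (3, 5) + (6, 10). λ = (10 - 5)/(6 - 3) ≡ 5/3 mod 11. 3⁻¹ ≡ 4 (mod 11), so λ ≡ 9.
  x = λ² - 3 - 6 = 81 - 9 ≡ 6; y = λ·(3 - 6) - 5 ≡ 1. → (6, 1)
7P: (6, 1) + (6, 10): same x and y₁ ≡ -y₂, so the sum is O.
7P = O, so the order is 7.

7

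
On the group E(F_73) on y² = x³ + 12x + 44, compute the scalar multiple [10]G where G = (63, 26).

Double-and-add on 10 = (1010)₂. Start with G = (63, 26) for the leading 1-bit.
double: tangent at (63, 26): λ = (3·63² + 12)/(2·26) ≡ 20/52. 52⁻¹ ≡ 66 (mod 73) since 52·66 = 3432 ≡ 1, so λ ≡ 20·66 ≡ 6.
  x = λ² - 63 - 63 = 36 - 126 ≡ 56; y = λ·(63 - 56) - 26 ≡ 16. → (56, 16)
double: tangent at (56, 16): λ = (3·56² + 12)/(2·16) ≡ 3/32. 32⁻¹ ≡ 16 (mod 73), so λ ≡ 3·16 ≡ 48.
  x = λ² - 56 - 56 = 2304 - 112 ≡ 2; y = λ·(56 - 2) - 16 ≡ 21. → (2, 21)
add G: (2, 21) + (63, 26). λ = (26 - 21)/(63 - 2) ≡ 5/61 mod 73. 61⁻¹ ≡ 6 (mod 73), so λ ≡ 30.
  x = λ² - 2 - 63 = 900 - 65 ≡ 32; y = λ·(2 - 32) - 21 ≡ 28. → (32, 28)
double: tangent at (32, 28): λ = (3·32² + 12)/(2·28) ≡ 18/56. 56⁻¹ ≡ 30 (mod 73), so λ ≡ 18·30 ≡ 29.
  x = λ² - 32 - 32 = 841 - 64 ≡ 47; y = λ·(32 - 47) - 28 ≡ 48. → (47, 48)

(47, 48)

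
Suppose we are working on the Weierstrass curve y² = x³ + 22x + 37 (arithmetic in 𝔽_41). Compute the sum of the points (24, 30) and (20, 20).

(34, 27)

(24, 30) + (20, 20). λ = (20 - 30)/(20 - 24) ≡ 31/37 mod 41. 37⁻¹ ≡ 10 (mod 41), so λ ≡ 23.
  x = λ² - 24 - 20 = 529 - 44 ≡ 34; y = λ·(24 - 34) - 30 ≡ 27. → (34, 27)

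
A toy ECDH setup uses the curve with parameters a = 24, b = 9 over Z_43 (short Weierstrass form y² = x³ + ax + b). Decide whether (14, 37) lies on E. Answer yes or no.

y² = 37² ≡ 36; x³ + 24x + 9 = 3089 ≡ 36 (mod 43). 36 = 36.

yes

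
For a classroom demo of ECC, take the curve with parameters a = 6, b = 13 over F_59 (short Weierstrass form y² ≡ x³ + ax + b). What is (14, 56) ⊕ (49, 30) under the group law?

(32, 13)

(14, 56) + (49, 30). λ = (30 - 56)/(49 - 14) ≡ 33/35 mod 59. 35⁻¹ ≡ 27 (mod 59) since 35·27 = 945 ≡ 1, so λ ≡ 6.
  x = λ² - 14 - 49 = 36 - 63 ≡ 32; y = λ·(14 - 32) - 56 ≡ 13. → (32, 13)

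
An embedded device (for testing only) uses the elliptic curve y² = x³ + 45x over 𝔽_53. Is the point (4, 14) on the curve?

y² = 14² ≡ 37; x³ + 45x + 0 = 244 ≡ 32 (mod 53). 37 ≠ 32.

no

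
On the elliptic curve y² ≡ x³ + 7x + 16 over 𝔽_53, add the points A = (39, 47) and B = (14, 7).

(28, 13)

(39, 47) + (14, 7). λ = (7 - 47)/(14 - 39) ≡ 13/28 mod 53. 28⁻¹ ≡ 36 (mod 53) since 28·36 = 1008 ≡ 1, so λ ≡ 44.
  x = λ² - 39 - 14 = 1936 - 53 ≡ 28; y = λ·(39 - 28) - 47 ≡ 13. → (28, 13)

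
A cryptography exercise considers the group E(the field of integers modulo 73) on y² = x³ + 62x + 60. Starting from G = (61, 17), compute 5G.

(13, 17)

Repeated addition: build up to 5G.
2G: tangent at (61, 17): λ = (3·61² + 62)/(2·17) ≡ 56/34. 34⁻¹ ≡ 58 (mod 73), so λ ≡ 56·58 ≡ 36.
  x = λ² - 61 - 61 = 1296 - 122 ≡ 6; y = λ·(61 - 6) - 17 ≡ 65. → (6, 65)
3G: (6, 65) + (61, 17). λ = (17 - 65)/(61 - 6) ≡ 25/55 mod 73. 55⁻¹ ≡ 4 (mod 73), so λ ≡ 27.
  x = λ² - 6 - 61 = 729 - 67 ≡ 5; y = λ·(6 - 5) - 65 ≡ 35. → (5, 35)
4G: (5, 35) + (61, 17). λ = (17 - 35)/(61 - 5) ≡ 55/56 mod 73. 56⁻¹ ≡ 30 (mod 73) since 56·30 = 1680 ≡ 1, so λ ≡ 44.
  x = λ² - 5 - 61 = 1936 - 66 ≡ 45; y = λ·(5 - 45) - 35 ≡ 30. → (45, 30)
5G: (45, 30) + (61, 17). λ = (17 - 30)/(61 - 45) ≡ 60/16 mod 73. 16⁻¹ ≡ 32 (mod 73) since 16·32 = 512 ≡ 1, so λ ≡ 22.
  x = λ² - 45 - 61 = 484 - 106 ≡ 13; y = λ·(45 - 13) - 30 ≡ 17. → (13, 17)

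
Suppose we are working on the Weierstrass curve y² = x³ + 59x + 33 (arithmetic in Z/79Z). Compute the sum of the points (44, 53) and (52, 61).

(63, 7)

(44, 53) + (52, 61). λ = (61 - 53)/(52 - 44) ≡ 8/8 mod 79. 8⁻¹ ≡ 10 (mod 79), so λ ≡ 1.
  x = λ² - 44 - 52 = 1 - 96 ≡ 63; y = λ·(44 - 63) - 53 ≡ 7. → (63, 7)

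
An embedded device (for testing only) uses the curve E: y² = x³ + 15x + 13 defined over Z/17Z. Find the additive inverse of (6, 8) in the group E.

-(6, 8) = (6, -8 mod 17) = (6, 9).

(6, 9)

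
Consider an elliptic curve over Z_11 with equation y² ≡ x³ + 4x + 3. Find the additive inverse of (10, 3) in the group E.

(10, 8)

-(10, 3) = (10, -3 mod 11) = (10, 8).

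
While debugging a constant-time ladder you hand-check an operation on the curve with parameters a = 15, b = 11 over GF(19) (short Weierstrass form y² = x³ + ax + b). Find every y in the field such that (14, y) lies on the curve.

1, 18

x³ + 15x + 11 = 2965 ≡ 1 (mod 19).
Square roots of 1 mod 19: 1 and 18 (since 1² = 1 ≡ 1).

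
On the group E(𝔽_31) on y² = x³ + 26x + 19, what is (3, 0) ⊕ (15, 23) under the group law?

(3, 0) + (15, 23). λ = (23 - 0)/(15 - 3) ≡ 23/12 mod 31. 12⁻¹ ≡ 13 (mod 31), so λ ≡ 20.
  x = λ² - 3 - 15 = 400 - 18 ≡ 10; y = λ·(3 - 10) - 0 ≡ 15. → (10, 15)

(10, 15)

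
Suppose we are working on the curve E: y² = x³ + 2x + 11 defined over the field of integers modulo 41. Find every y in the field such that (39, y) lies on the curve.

9, 32

x³ + 2x + 11 = 59408 ≡ 40 (mod 41).
Square roots of 40 mod 41: 9 and 32 (since 9² = 81 ≡ 40).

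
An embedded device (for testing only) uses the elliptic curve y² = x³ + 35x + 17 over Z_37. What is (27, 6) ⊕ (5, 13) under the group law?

(27, 6) + (5, 13). λ = (13 - 6)/(5 - 27) ≡ 7/15 mod 37. 15⁻¹ ≡ 5 (mod 37), so λ ≡ 35.
  x = λ² - 27 - 5 = 1225 - 32 ≡ 9; y = λ·(27 - 9) - 6 ≡ 32. → (9, 32)

(9, 32)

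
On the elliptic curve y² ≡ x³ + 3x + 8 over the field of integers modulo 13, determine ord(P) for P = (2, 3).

9

2P: tangent at (2, 3): λ = (3·2² + 3)/(2·3) ≡ 2/6. 6⁻¹ ≡ 11 (mod 13), so λ ≡ 2·11 ≡ 9.
  x = λ² - 2 - 2 = 81 - 4 ≡ 12; y = λ·(2 - 12) - 3 ≡ 11. → (12, 11)
3P: (12, 11) + (2, 3). λ = (3 - 11)/(2 - 12) ≡ 5/3 mod 13. 3⁻¹ ≡ 9 (mod 13), so λ ≡ 6.
  x = λ² - 12 - 2 = 36 - 14 ≡ 9; y = λ·(12 - 9) - 11 ≡ 7. → (9, 7)
4P: (9, 7) + (2, 3). λ = (3 - 7)/(2 - 9) ≡ 9/6 mod 13. 6⁻¹ ≡ 11 (mod 13) since 6·11 = 66 ≡ 1, so λ ≡ 8.
  x = λ² - 9 - 2 = 64 - 11 ≡ 1; y = λ·(9 - 1) - 7 ≡ 5. → (1, 5)
5P: (1, 5) + (2, 3). λ = (3 - 5)/(2 - 1) ≡ 11/1 mod 13. 1⁻¹ ≡ 1 (mod 13) since 1·1 = 1 ≡ 1, so λ ≡ 11.
  x = λ² - 1 - 2 = 121 - 3 ≡ 1; y = λ·(1 - 1) - 5 ≡ 8. → (1, 8)
6P: (1, 8) + (2, 3). λ = (3 - 8)/(2 - 1) ≡ 8/1 mod 13. 1⁻¹ ≡ 1 (mod 13) since 1·1 = 1 ≡ 1, so λ ≡ 8.
  x = λ² - 1 - 2 = 64 - 3 ≡ 9; y = λ·(1 - 9) - 8 ≡ 6. → (9, 6)
7P: (9, 6) + (2, 3). λ = (3 - 6)/(2 - 9) ≡ 10/6 mod 13. 6⁻¹ ≡ 11 (mod 13) since 6·11 = 66 ≡ 1, so λ ≡ 6.
  x = λ² - 9 - 2 = 36 - 11 ≡ 12; y = λ·(9 - 12) - 6 ≡ 2. → (12, 2)
8P: (12, 2) + (2, 3). λ = (3 - 2)/(2 - 12) ≡ 1/3 mod 13. 3⁻¹ ≡ 9 (mod 13), so λ ≡ 9.
  x = λ² - 12 - 2 = 81 - 14 ≡ 2; y = λ·(12 - 2) - 2 ≡ 10. → (2, 10)
9P: (2, 10) + (2, 3): same x and y₁ ≡ -y₂, so the sum is O.
9P = O, so the order is 9.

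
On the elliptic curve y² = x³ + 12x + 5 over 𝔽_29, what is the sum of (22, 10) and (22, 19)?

O

The two points share x = 22 and their y-coordinates satisfy 10 + 19 ≡ 0 (mod 29), so they are inverses. Their sum is O.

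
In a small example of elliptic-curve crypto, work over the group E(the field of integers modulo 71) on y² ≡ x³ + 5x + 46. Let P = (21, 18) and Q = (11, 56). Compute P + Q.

(21, 18) + (11, 56). λ = (56 - 18)/(11 - 21) ≡ 38/61 mod 71. 61⁻¹ ≡ 7 (mod 71), so λ ≡ 53.
  x = λ² - 21 - 11 = 2809 - 32 ≡ 8; y = λ·(21 - 8) - 18 ≡ 32. → (8, 32)

(8, 32)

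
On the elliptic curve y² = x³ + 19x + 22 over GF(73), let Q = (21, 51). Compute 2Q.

(67, 38)

tangent at (21, 51): λ = (3·21² + 19)/(2·51) ≡ 28/29. 29⁻¹ ≡ 68 (mod 73) since 29·68 = 1972 ≡ 1, so λ ≡ 28·68 ≡ 6.
  x = λ² - 21 - 21 = 36 - 42 ≡ 67; y = λ·(21 - 67) - 51 ≡ 38. → (67, 38)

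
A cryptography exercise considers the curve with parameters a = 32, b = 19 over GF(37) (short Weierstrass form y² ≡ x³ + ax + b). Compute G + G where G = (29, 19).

(20, 36)

tangent at (29, 19): λ = (3·29² + 32)/(2·19) ≡ 2/1. 1⁻¹ ≡ 1 (mod 37), so λ ≡ 2·1 ≡ 2.
  x = λ² - 29 - 29 = 4 - 58 ≡ 20; y = λ·(29 - 20) - 19 ≡ 36. → (20, 36)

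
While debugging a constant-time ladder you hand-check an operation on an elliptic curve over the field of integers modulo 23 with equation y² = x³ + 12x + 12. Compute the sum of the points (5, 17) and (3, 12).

(5, 17) + (3, 12). λ = (12 - 17)/(3 - 5) ≡ 18/21 mod 23. 21⁻¹ ≡ 11 (mod 23) since 21·11 = 231 ≡ 1, so λ ≡ 14.
  x = λ² - 5 - 3 = 196 - 8 ≡ 4; y = λ·(5 - 4) - 17 ≡ 20. → (4, 20)

(4, 20)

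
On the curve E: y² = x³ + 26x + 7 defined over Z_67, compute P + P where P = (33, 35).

(27, 52)

tangent at (33, 35): λ = (3·33² + 26)/(2·35) ≡ 10/3. 3⁻¹ ≡ 45 (mod 67) since 3·45 = 135 ≡ 1, so λ ≡ 10·45 ≡ 48.
  x = λ² - 33 - 33 = 2304 - 66 ≡ 27; y = λ·(33 - 27) - 35 ≡ 52. → (27, 52)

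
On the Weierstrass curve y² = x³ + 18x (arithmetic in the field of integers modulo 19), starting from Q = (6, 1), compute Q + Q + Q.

(5, 14)

Repeated addition: build up to 3Q.
2Q: tangent at (6, 1): λ = (3·6² + 18)/(2·1) ≡ 12/2. 2⁻¹ ≡ 10 (mod 19) since 2·10 = 20 ≡ 1, so λ ≡ 12·10 ≡ 6.
  x = λ² - 6 - 6 = 36 - 12 ≡ 5; y = λ·(6 - 5) - 1 ≡ 5. → (5, 5)
3Q: (5, 5) + (6, 1). λ = (1 - 5)/(6 - 5) ≡ 15/1 mod 19. 1⁻¹ ≡ 1 (mod 19) since 1·1 = 1 ≡ 1, so λ ≡ 15.
  x = λ² - 5 - 6 = 225 - 11 ≡ 5; y = λ·(5 - 5) - 5 ≡ 14. → (5, 14)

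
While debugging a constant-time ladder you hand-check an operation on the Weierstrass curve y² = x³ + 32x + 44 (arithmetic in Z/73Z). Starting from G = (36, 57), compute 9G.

Double-and-add on 9 = (1001)₂. Start with G = (36, 57) for the leading 1-bit.
double: tangent at (36, 57): λ = (3·36² + 32)/(2·57) ≡ 51/41. 41⁻¹ ≡ 57 (mod 73) since 41·57 = 2337 ≡ 1, so λ ≡ 51·57 ≡ 60.
  x = λ² - 36 - 36 = 3600 - 72 ≡ 24; y = λ·(36 - 24) - 57 ≡ 6. → (24, 6)
double: tangent at (24, 6): λ = (3·24² + 32)/(2·6) ≡ 8/12. 12⁻¹ ≡ 67 (mod 73), so λ ≡ 8·67 ≡ 25.
  x = λ² - 24 - 24 = 625 - 48 ≡ 66; y = λ·(24 - 66) - 6 ≡ 39. → (66, 39)
double: tangent at (66, 39): λ = (3·66² + 32)/(2·39) ≡ 33/5. 5⁻¹ ≡ 44 (mod 73) since 5·44 = 220 ≡ 1, so λ ≡ 33·44 ≡ 65.
  x = λ² - 66 - 66 = 4225 - 132 ≡ 5; y = λ·(66 - 5) - 39 ≡ 57. → (5, 57)
add G: (5, 57) + (36, 57). λ = (57 - 57)/(36 - 5) ≡ 0/31 mod 73. 31⁻¹ ≡ 33 (mod 73), so λ ≡ 0.
  x = λ² - 5 - 36 = 0 - 41 ≡ 32; y = λ·(5 - 32) - 57 ≡ 16. → (32, 16)

(32, 16)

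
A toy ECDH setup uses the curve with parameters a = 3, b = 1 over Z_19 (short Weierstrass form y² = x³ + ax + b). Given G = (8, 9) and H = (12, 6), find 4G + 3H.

(1, 10)

First 4G:
Repeated addition: build up to 4G.
2G: tangent at (8, 9): λ = (3·8² + 3)/(2·9) ≡ 5/18. 18⁻¹ ≡ 18 (mod 19), so λ ≡ 5·18 ≡ 14.
  x = λ² - 8 - 8 = 196 - 16 ≡ 9; y = λ·(8 - 9) - 9 ≡ 15. → (9, 15)
3G: (9, 15) + (8, 9). λ = (9 - 15)/(8 - 9) ≡ 13/18 mod 19. 18⁻¹ ≡ 18 (mod 19) since 18·18 = 324 ≡ 1, so λ ≡ 6.
  x = λ² - 9 - 8 = 36 - 17 ≡ 0; y = λ·(9 - 0) - 15 ≡ 1. → (0, 1)
4G: (0, 1) + (8, 9). λ = (9 - 1)/(8 - 0) ≡ 8/8 mod 19. 8⁻¹ ≡ 12 (mod 19), so λ ≡ 1.
  x = λ² - 0 - 8 = 1 - 8 ≡ 12; y = λ·(0 - 12) - 1 ≡ 6. → (12, 6)
4G = (12, 6).
Next 3H:
Repeated addition: build up to 3H.
2H: tangent at (12, 6): λ = (3·12² + 3)/(2·6) ≡ 17/12. 12⁻¹ ≡ 8 (mod 19), so λ ≡ 17·8 ≡ 3.
  x = λ² - 12 - 12 = 9 - 24 ≡ 4; y = λ·(12 - 4) - 6 ≡ 18. → (4, 18)
3H: (4, 18) + (12, 6). λ = (6 - 18)/(12 - 4) ≡ 7/8 mod 19. 8⁻¹ ≡ 12 (mod 19), so λ ≡ 8.
  x = λ² - 4 - 12 = 64 - 16 ≡ 10; y = λ·(4 - 10) - 18 ≡ 10. → (10, 10)
3H = (10, 10).
Finally 4G + 3H:
(12, 6) + (10, 10). λ = (10 - 6)/(10 - 12) ≡ 4/17 mod 19. 17⁻¹ ≡ 9 (mod 19), so λ ≡ 17.
  x = λ² - 12 - 10 = 289 - 22 ≡ 1; y = λ·(12 - 1) - 6 ≡ 10. → (1, 10)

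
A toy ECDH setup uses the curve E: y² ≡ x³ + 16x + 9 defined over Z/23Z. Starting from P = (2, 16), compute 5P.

O

Repeated addition: build up to 5P.
2P: tangent at (2, 16): λ = (3·2² + 16)/(2·16) ≡ 5/9. 9⁻¹ ≡ 18 (mod 23), so λ ≡ 5·18 ≡ 21.
  x = λ² - 2 - 2 = 441 - 4 ≡ 0; y = λ·(2 - 0) - 16 ≡ 3. → (0, 3)
3P: (0, 3) + (2, 16). λ = (16 - 3)/(2 - 0) ≡ 13/2 mod 23. 2⁻¹ ≡ 12 (mod 23), so λ ≡ 18.
  x = λ² - 0 - 2 = 324 - 2 ≡ 0; y = λ·(0 - 0) - 3 ≡ 20. → (0, 20)
4P: (0, 20) + (2, 16). λ = (16 - 20)/(2 - 0) ≡ 19/2 mod 23. 2⁻¹ ≡ 12 (mod 23), so λ ≡ 21.
  x = λ² - 0 - 2 = 441 - 2 ≡ 2; y = λ·(0 - 2) - 20 ≡ 7. → (2, 7)
5P: (2, 7) + (2, 16): same x and y₁ ≡ -y₂, so the sum is 𝒪.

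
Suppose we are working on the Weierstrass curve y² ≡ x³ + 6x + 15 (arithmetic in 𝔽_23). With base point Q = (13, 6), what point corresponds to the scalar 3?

(7, 20)

Repeated addition: build up to 3Q.
2Q: tangent at (13, 6): λ = (3·13² + 6)/(2·6) ≡ 7/12. 12⁻¹ ≡ 2 (mod 23), so λ ≡ 7·2 ≡ 14.
  x = λ² - 13 - 13 = 196 - 26 ≡ 9; y = λ·(13 - 9) - 6 ≡ 4. → (9, 4)
3Q: (9, 4) + (13, 6). λ = (6 - 4)/(13 - 9) ≡ 2/4 mod 23. 4⁻¹ ≡ 6 (mod 23), so λ ≡ 12.
  x = λ² - 9 - 13 = 144 - 22 ≡ 7; y = λ·(9 - 7) - 4 ≡ 20. → (7, 20)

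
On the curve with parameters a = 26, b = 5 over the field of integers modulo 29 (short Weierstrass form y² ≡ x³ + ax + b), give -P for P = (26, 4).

-(26, 4) = (26, -4 mod 29) = (26, 25).

(26, 25)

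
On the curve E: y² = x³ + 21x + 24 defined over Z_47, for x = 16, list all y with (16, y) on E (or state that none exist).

none

x³ + 21x + 24 = 4456 ≡ 38 (mod 47).
38 is a non-residue mod 47; no y exists.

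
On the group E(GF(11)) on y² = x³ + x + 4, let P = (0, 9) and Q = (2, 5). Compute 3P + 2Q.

First 3P:
Repeated addition: build up to 3P.
2P: tangent at (0, 9): λ = (3·0² + 1)/(2·9) ≡ 1/7. 7⁻¹ ≡ 8 (mod 11), so λ ≡ 1·8 ≡ 8.
  x = λ² - 0 - 0 = 64 - 0 ≡ 9; y = λ·(0 - 9) - 9 ≡ 7. → (9, 7)
3P: (9, 7) + (0, 9). λ = (9 - 7)/(0 - 9) ≡ 2/2 mod 11. 2⁻¹ ≡ 6 (mod 11) since 2·6 = 12 ≡ 1, so λ ≡ 1.
  x = λ² - 9 - 0 = 1 - 9 ≡ 3; y = λ·(9 - 3) - 7 ≡ 10. → (3, 10)
3P = (3, 10).
Next 2Q:
Repeated addition: build up to 2Q.
2Q: tangent at (2, 5): λ = (3·2² + 1)/(2·5) ≡ 2/10. 10⁻¹ ≡ 10 (mod 11), so λ ≡ 2·10 ≡ 9.
  x = λ² - 2 - 2 = 81 - 4 ≡ 0; y = λ·(2 - 0) - 5 ≡ 2. → (0, 2)
2Q = (0, 2).
Finally 3P + 2Q:
(3, 10) + (0, 2). λ = (2 - 10)/(0 - 3) ≡ 3/8 mod 11. 8⁻¹ ≡ 7 (mod 11), so λ ≡ 10.
  x = λ² - 3 - 0 = 100 - 3 ≡ 9; y = λ·(3 - 9) - 10 ≡ 7. → (9, 7)

(9, 7)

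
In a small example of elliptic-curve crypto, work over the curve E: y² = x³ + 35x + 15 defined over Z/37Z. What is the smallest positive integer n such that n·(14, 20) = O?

8

2P: tangent at (14, 20): λ = (3·14² + 35)/(2·20) ≡ 31/3. 3⁻¹ ≡ 25 (mod 37) since 3·25 = 75 ≡ 1, so λ ≡ 31·25 ≡ 35.
  x = λ² - 14 - 14 = 1225 - 28 ≡ 13; y = λ·(14 - 13) - 20 ≡ 15. → (13, 15)
3P: (13, 15) + (14, 20). λ = (20 - 15)/(14 - 13) ≡ 5/1 mod 37. 1⁻¹ ≡ 1 (mod 37) since 1·1 = 1 ≡ 1, so λ ≡ 5.
  x = λ² - 13 - 14 = 25 - 27 ≡ 35; y = λ·(13 - 35) - 15 ≡ 23. → (35, 23)
4P: (35, 23) + (14, 20). λ = (20 - 23)/(14 - 35) ≡ 34/16 mod 37. 16⁻¹ ≡ 7 (mod 37), so λ ≡ 16.
  x = λ² - 35 - 14 = 256 - 49 ≡ 22; y = λ·(35 - 22) - 23 ≡ 0. → (22, 0)
5P: (22, 0) + (14, 20). λ = (20 - 0)/(14 - 22) ≡ 20/29 mod 37. 29⁻¹ ≡ 23 (mod 37) since 29·23 = 667 ≡ 1, so λ ≡ 16.
  x = λ² - 22 - 14 = 256 - 36 ≡ 35; y = λ·(22 - 35) - 0 ≡ 14. → (35, 14)
6P: (35, 14) + (14, 20). λ = (20 - 14)/(14 - 35) ≡ 6/16 mod 37. 16⁻¹ ≡ 7 (mod 37), so λ ≡ 5.
  x = λ² - 35 - 14 = 25 - 49 ≡ 13; y = λ·(35 - 13) - 14 ≡ 22. → (13, 22)
7P: (13, 22) + (14, 20). λ = (20 - 22)/(14 - 13) ≡ 35/1 mod 37. 1⁻¹ ≡ 1 (mod 37) since 1·1 = 1 ≡ 1, so λ ≡ 35.
  x = λ² - 13 - 14 = 1225 - 27 ≡ 14; y = λ·(13 - 14) - 22 ≡ 17. → (14, 17)
8P: (14, 17) + (14, 20): same x and y₁ ≡ -y₂, so the sum is O.
8P = O, so the order is 8.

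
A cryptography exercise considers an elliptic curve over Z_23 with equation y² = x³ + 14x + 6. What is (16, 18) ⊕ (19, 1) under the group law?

(15, 7)

(16, 18) + (19, 1). λ = (1 - 18)/(19 - 16) ≡ 6/3 mod 23. 3⁻¹ ≡ 8 (mod 23), so λ ≡ 2.
  x = λ² - 16 - 19 = 4 - 35 ≡ 15; y = λ·(16 - 15) - 18 ≡ 7. → (15, 7)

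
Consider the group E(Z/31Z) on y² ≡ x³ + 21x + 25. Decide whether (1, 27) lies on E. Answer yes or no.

y² = 27² ≡ 16; x³ + 21x + 25 = 47 ≡ 16 (mod 31). 16 = 16.

yes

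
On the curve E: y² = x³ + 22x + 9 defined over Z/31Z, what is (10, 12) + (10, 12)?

(19, 30)

tangent at (10, 12): λ = (3·10² + 22)/(2·12) ≡ 12/24. 24⁻¹ ≡ 22 (mod 31) since 24·22 = 528 ≡ 1, so λ ≡ 12·22 ≡ 16.
  x = λ² - 10 - 10 = 256 - 20 ≡ 19; y = λ·(10 - 19) - 12 ≡ 30. → (19, 30)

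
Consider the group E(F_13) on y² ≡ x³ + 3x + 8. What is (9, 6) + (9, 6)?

(9, 7)

tangent at (9, 6): λ = (3·9² + 3)/(2·6) ≡ 12/12. 12⁻¹ ≡ 12 (mod 13), so λ ≡ 12·12 ≡ 1.
  x = λ² - 9 - 9 = 1 - 18 ≡ 9; y = λ·(9 - 9) - 6 ≡ 7. → (9, 7)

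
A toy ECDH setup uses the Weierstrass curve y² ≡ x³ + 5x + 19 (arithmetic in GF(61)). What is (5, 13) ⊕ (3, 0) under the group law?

(19, 18)

(5, 13) + (3, 0). λ = (0 - 13)/(3 - 5) ≡ 48/59 mod 61. 59⁻¹ ≡ 30 (mod 61) since 59·30 = 1770 ≡ 1, so λ ≡ 37.
  x = λ² - 5 - 3 = 1369 - 8 ≡ 19; y = λ·(5 - 19) - 13 ≡ 18. → (19, 18)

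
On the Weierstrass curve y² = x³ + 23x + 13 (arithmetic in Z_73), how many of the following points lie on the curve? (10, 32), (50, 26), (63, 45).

2

(10, 32): 32² ≡ 2, rhs ≡ 2 → on.
(50, 26): 26² ≡ 19, rhs ≡ 19 → on.
(63, 45): 45² ≡ 54, rhs ≡ 24 → off.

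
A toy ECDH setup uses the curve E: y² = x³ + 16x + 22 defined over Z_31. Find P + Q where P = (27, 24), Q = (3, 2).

(21, 28)

(27, 24) + (3, 2). λ = (2 - 24)/(3 - 27) ≡ 9/7 mod 31. 7⁻¹ ≡ 9 (mod 31) since 7·9 = 63 ≡ 1, so λ ≡ 19.
  x = λ² - 27 - 3 = 361 - 30 ≡ 21; y = λ·(27 - 21) - 24 ≡ 28. → (21, 28)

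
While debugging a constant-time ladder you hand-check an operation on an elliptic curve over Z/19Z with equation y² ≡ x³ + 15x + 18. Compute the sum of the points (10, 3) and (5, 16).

(10, 3) + (5, 16). λ = (16 - 3)/(5 - 10) ≡ 13/14 mod 19. 14⁻¹ ≡ 15 (mod 19) since 14·15 = 210 ≡ 1, so λ ≡ 5.
  x = λ² - 10 - 5 = 25 - 15 ≡ 10; y = λ·(10 - 10) - 3 ≡ 16. → (10, 16)

(10, 16)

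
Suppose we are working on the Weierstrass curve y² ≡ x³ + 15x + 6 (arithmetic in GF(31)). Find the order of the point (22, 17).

11

2P: tangent at (22, 17): λ = (3·22² + 15)/(2·17) ≡ 10/3. 3⁻¹ ≡ 21 (mod 31), so λ ≡ 10·21 ≡ 24.
  x = λ² - 22 - 22 = 576 - 44 ≡ 5; y = λ·(22 - 5) - 17 ≡ 19. → (5, 19)
3P: (5, 19) + (22, 17). λ = (17 - 19)/(22 - 5) ≡ 29/17 mod 31. 17⁻¹ ≡ 11 (mod 31), so λ ≡ 9.
  x = λ² - 5 - 22 = 81 - 27 ≡ 23; y = λ·(5 - 23) - 19 ≡ 5. → (23, 5)
4P: (23, 5) + (22, 17). λ = (17 - 5)/(22 - 23) ≡ 12/30 mod 31. 30⁻¹ ≡ 30 (mod 31), so λ ≡ 19.
  x = λ² - 23 - 22 = 361 - 45 ≡ 6; y = λ·(23 - 6) - 5 ≡ 8. → (6, 8)
5P: (6, 8) + (22, 17). λ = (17 - 8)/(22 - 6) ≡ 9/16 mod 31. 16⁻¹ ≡ 2 (mod 31), so λ ≡ 18.
  x = λ² - 6 - 22 = 324 - 28 ≡ 17; y = λ·(6 - 17) - 8 ≡ 11. → (17, 11)
6P: (17, 11) + (22, 17). λ = (17 - 11)/(22 - 17) ≡ 6/5 mod 31. 5⁻¹ ≡ 25 (mod 31), so λ ≡ 26.
  x = λ² - 17 - 22 = 676 - 39 ≡ 17; y = λ·(17 - 17) - 11 ≡ 20. → (17, 20)
7P: (17, 20) + (22, 17). λ = (17 - 20)/(22 - 17) ≡ 28/5 mod 31. 5⁻¹ ≡ 25 (mod 31), so λ ≡ 18.
  x = λ² - 17 - 22 = 324 - 39 ≡ 6; y = λ·(17 - 6) - 20 ≡ 23. → (6, 23)
8P: (6, 23) + (22, 17). λ = (17 - 23)/(22 - 6) ≡ 25/16 mod 31. 16⁻¹ ≡ 2 (mod 31), so λ ≡ 19.
  x = λ² - 6 - 22 = 361 - 28 ≡ 23; y = λ·(6 - 23) - 23 ≡ 26. → (23, 26)
9P: (23, 26) + (22, 17). λ = (17 - 26)/(22 - 23) ≡ 22/30 mod 31. 30⁻¹ ≡ 30 (mod 31) since 30·30 = 900 ≡ 1, so λ ≡ 9.
  x = λ² - 23 - 22 = 81 - 45 ≡ 5; y = λ·(23 - 5) - 26 ≡ 12. → (5, 12)
10P: (5, 12) + (22, 17). λ = (17 - 12)/(22 - 5) ≡ 5/17 mod 31. 17⁻¹ ≡ 11 (mod 31) since 17·11 = 187 ≡ 1, so λ ≡ 24.
  x = λ² - 5 - 22 = 576 - 27 ≡ 22; y = λ·(5 - 22) - 12 ≡ 14. → (22, 14)
11P: (22, 14) + (22, 17): same x and y₁ ≡ -y₂, so the sum is the point at infinity.
11P = the point at infinity, so the order is 11.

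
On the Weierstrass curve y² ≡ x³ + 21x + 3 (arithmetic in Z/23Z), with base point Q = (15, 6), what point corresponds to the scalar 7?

Double-and-add on 7 = (111)₂. Start with Q = (15, 6) for the leading 1-bit.
double: tangent at (15, 6): λ = (3·15² + 21)/(2·6) ≡ 6/12. 12⁻¹ ≡ 2 (mod 23), so λ ≡ 6·2 ≡ 12.
  x = λ² - 15 - 15 = 144 - 30 ≡ 22; y = λ·(15 - 22) - 6 ≡ 2. → (22, 2)
add Q: (22, 2) + (15, 6). λ = (6 - 2)/(15 - 22) ≡ 4/16 mod 23. 16⁻¹ ≡ 13 (mod 23), so λ ≡ 6.
  x = λ² - 22 - 15 = 36 - 37 ≡ 22; y = λ·(22 - 22) - 2 ≡ 21. → (22, 21)
double: tangent at (22, 21): λ = (3·22² + 21)/(2·21) ≡ 1/19. 19⁻¹ ≡ 17 (mod 23) since 19·17 = 323 ≡ 1, so λ ≡ 1·17 ≡ 17.
  x = λ² - 22 - 22 = 289 - 44 ≡ 15; y = λ·(22 - 15) - 21 ≡ 6. → (15, 6)
add Q: tangent at (15, 6): λ = (3·15² + 21)/(2·6) ≡ 6/12. 12⁻¹ ≡ 2 (mod 23), so λ ≡ 6·2 ≡ 12.
  x = λ² - 15 - 15 = 144 - 30 ≡ 22; y = λ·(15 - 22) - 6 ≡ 2. → (22, 2)

(22, 2)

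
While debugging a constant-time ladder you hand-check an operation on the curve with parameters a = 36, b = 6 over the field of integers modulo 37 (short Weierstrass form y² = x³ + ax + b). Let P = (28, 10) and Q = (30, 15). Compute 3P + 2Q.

First 3P:
Repeated addition: build up to 3P.
2P: tangent at (28, 10): λ = (3·28² + 36)/(2·10) ≡ 20/20. 20⁻¹ ≡ 13 (mod 37), so λ ≡ 20·13 ≡ 1.
  x = λ² - 28 - 28 = 1 - 56 ≡ 19; y = λ·(28 - 19) - 10 ≡ 36. → (19, 36)
3P: (19, 36) + (28, 10). λ = (10 - 36)/(28 - 19) ≡ 11/9 mod 37. 9⁻¹ ≡ 33 (mod 37) since 9·33 = 297 ≡ 1, so λ ≡ 30.
  x = λ² - 19 - 28 = 900 - 47 ≡ 2; y = λ·(19 - 2) - 36 ≡ 30. → (2, 30)
3P = (2, 30).
Next 2Q:
Repeated addition: build up to 2Q.
2Q: tangent at (30, 15): λ = (3·30² + 36)/(2·15) ≡ 35/30. 30⁻¹ ≡ 21 (mod 37), so λ ≡ 35·21 ≡ 32.
  x = λ² - 30 - 30 = 1024 - 60 ≡ 2; y = λ·(30 - 2) - 15 ≡ 30. → (2, 30)
2Q = (2, 30).
Finally 3P + 2Q:
tangent at (2, 30): λ = (3·2² + 36)/(2·30) ≡ 11/23. 23⁻¹ ≡ 29 (mod 37), so λ ≡ 11·29 ≡ 23.
  x = λ² - 2 - 2 = 529 - 4 ≡ 7; y = λ·(2 - 7) - 30 ≡ 3. → (7, 3)

(7, 3)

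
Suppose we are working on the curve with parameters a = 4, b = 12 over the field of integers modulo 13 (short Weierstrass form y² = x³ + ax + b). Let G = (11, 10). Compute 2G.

tangent at (11, 10): λ = (3·11² + 4)/(2·10) ≡ 3/7. 7⁻¹ ≡ 2 (mod 13), so λ ≡ 3·2 ≡ 6.
  x = λ² - 11 - 11 = 36 - 22 ≡ 1; y = λ·(11 - 1) - 10 ≡ 11. → (1, 11)

(1, 11)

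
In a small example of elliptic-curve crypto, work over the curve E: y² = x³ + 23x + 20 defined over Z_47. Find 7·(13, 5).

Write G = (13, 5).
Repeated addition: build up to 7G.
2G: tangent at (13, 5): λ = (3·13² + 23)/(2·5) ≡ 13/10. 10⁻¹ ≡ 33 (mod 47), so λ ≡ 13·33 ≡ 6.
  x = λ² - 13 - 13 = 36 - 26 ≡ 10; y = λ·(13 - 10) - 5 ≡ 13. → (10, 13)
3G: (10, 13) + (13, 5). λ = (5 - 13)/(13 - 10) ≡ 39/3 mod 47. 3⁻¹ ≡ 16 (mod 47) since 3·16 = 48 ≡ 1, so λ ≡ 13.
  x = λ² - 10 - 13 = 169 - 23 ≡ 5; y = λ·(10 - 5) - 13 ≡ 5. → (5, 5)
4G: (5, 5) + (13, 5). λ = (5 - 5)/(13 - 5) ≡ 0/8 mod 47. 8⁻¹ ≡ 6 (mod 47) since 8·6 = 48 ≡ 1, so λ ≡ 0.
  x = λ² - 5 - 13 = 0 - 18 ≡ 29; y = λ·(5 - 29) - 5 ≡ 42. → (29, 42)
5G: (29, 42) + (13, 5). λ = (5 - 42)/(13 - 29) ≡ 10/31 mod 47. 31⁻¹ ≡ 44 (mod 47) since 31·44 = 1364 ≡ 1, so λ ≡ 17.
  x = λ² - 29 - 13 = 289 - 42 ≡ 12; y = λ·(29 - 12) - 42 ≡ 12. → (12, 12)
6G: (12, 12) + (13, 5). λ = (5 - 12)/(13 - 12) ≡ 40/1 mod 47. 1⁻¹ ≡ 1 (mod 47), so λ ≡ 40.
  x = λ² - 12 - 13 = 1600 - 25 ≡ 24; y = λ·(12 - 24) - 12 ≡ 25. → (24, 25)
7G: (24, 25) + (13, 5). λ = (5 - 25)/(13 - 24) ≡ 27/36 mod 47. 36⁻¹ ≡ 17 (mod 47), so λ ≡ 36.
  x = λ² - 24 - 13 = 1296 - 37 ≡ 37; y = λ·(24 - 37) - 25 ≡ 24. → (37, 24)

(37, 24)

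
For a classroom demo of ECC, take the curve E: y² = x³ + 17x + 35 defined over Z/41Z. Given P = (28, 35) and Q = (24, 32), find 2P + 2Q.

(24, 32)

First 2P:
Repeated addition: build up to 2P.
2P: tangent at (28, 35): λ = (3·28² + 17)/(2·35) ≡ 32/29. 29⁻¹ ≡ 17 (mod 41), so λ ≡ 32·17 ≡ 11.
  x = λ² - 28 - 28 = 121 - 56 ≡ 24; y = λ·(28 - 24) - 35 ≡ 9. → (24, 9)
2P = (24, 9).
Next 2Q:
Repeated addition: build up to 2Q.
2Q: tangent at (24, 32): λ = (3·24² + 17)/(2·32) ≡ 23/23. 23⁻¹ ≡ 25 (mod 41) since 23·25 = 575 ≡ 1, so λ ≡ 23·25 ≡ 1.
  x = λ² - 24 - 24 = 1 - 48 ≡ 35; y = λ·(24 - 35) - 32 ≡ 39. → (35, 39)
2Q = (35, 39).
Finally 2P + 2Q:
(24, 9) + (35, 39). λ = (39 - 9)/(35 - 24) ≡ 30/11 mod 41. 11⁻¹ ≡ 15 (mod 41) since 11·15 = 165 ≡ 1, so λ ≡ 40.
  x = λ² - 24 - 35 = 1600 - 59 ≡ 24; y = λ·(24 - 24) - 9 ≡ 32. → (24, 32)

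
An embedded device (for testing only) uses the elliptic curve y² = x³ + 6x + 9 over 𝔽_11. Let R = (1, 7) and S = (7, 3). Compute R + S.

(1, 7) + (7, 3). λ = (3 - 7)/(7 - 1) ≡ 7/6 mod 11. 6⁻¹ ≡ 2 (mod 11), so λ ≡ 3.
  x = λ² - 1 - 7 = 9 - 8 ≡ 1; y = λ·(1 - 1) - 7 ≡ 4. → (1, 4)

(1, 4)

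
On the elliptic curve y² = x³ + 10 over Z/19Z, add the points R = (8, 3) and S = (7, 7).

(8, 3) + (7, 7). λ = (7 - 3)/(7 - 8) ≡ 4/18 mod 19. 18⁻¹ ≡ 18 (mod 19), so λ ≡ 15.
  x = λ² - 8 - 7 = 225 - 15 ≡ 1; y = λ·(8 - 1) - 3 ≡ 7. → (1, 7)

(1, 7)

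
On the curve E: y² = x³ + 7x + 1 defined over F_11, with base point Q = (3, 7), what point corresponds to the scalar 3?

(1, 3)

Repeated addition: build up to 3Q.
2Q: tangent at (3, 7): λ = (3·3² + 7)/(2·7) ≡ 1/3. 3⁻¹ ≡ 4 (mod 11), so λ ≡ 1·4 ≡ 4.
  x = λ² - 3 - 3 = 16 - 6 ≡ 10; y = λ·(3 - 10) - 7 ≡ 9. → (10, 9)
3Q: (10, 9) + (3, 7). λ = (7 - 9)/(3 - 10) ≡ 9/4 mod 11. 4⁻¹ ≡ 3 (mod 11), so λ ≡ 5.
  x = λ² - 10 - 3 = 25 - 13 ≡ 1; y = λ·(10 - 1) - 9 ≡ 3. → (1, 3)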